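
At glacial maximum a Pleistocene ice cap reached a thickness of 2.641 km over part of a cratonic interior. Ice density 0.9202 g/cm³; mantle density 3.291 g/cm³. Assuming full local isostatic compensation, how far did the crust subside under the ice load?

Equating mass per unit area of the two columns: the ice load ρ_ice t is balanced by mantle displaced below, ρ_m s.
s = t ρ_ice / ρ_m = 2.641 km × 0.9202/3.291 = 0.738 km.

0.738 km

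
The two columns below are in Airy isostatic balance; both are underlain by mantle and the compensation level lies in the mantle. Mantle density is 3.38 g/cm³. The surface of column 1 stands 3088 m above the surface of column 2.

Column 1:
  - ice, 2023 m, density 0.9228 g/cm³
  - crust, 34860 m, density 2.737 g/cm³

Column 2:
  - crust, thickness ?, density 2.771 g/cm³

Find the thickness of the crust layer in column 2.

27800 m

Take the compensation level at the base of the deeper column (depth z_c below the surface of column 1) and equate Σ ρ_i t_i down to z_c; mantle fills any gap and the z_c terms cancel.
Column 1: 2023×0.9228 + 34860×2.737 + (z_c − 36883)×3.38
Column 2: 3088×0 + x×2.771 + (z_c − 3088 − 0 − x)×3.38
The z_c×3.38 term appears on both sides and cancels. Collect the known terms of each column as K = Σ(ρt)_known − 3.38 × (depth of known layers): K_1 = 97278.6444 − 3.38×36883 = −27385.8956; K_2 = 0 − 3.38×(3088 + 0) = −10437.44.
Balance: K_1 = K_2 − x×(3.38 − 2.771), so x = (K_2 − K_1)/(3.38 − 2.771) = 16948.5/0.609 = 27800 m.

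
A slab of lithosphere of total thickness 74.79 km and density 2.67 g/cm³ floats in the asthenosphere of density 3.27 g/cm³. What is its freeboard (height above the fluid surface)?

13.7 km

Floating equilibrium: submerged depth d = t ρ_obj/ρ_fluid = 74.79 km × 2.67/3.27 = 61.07 km.
Freeboard = t − d = 74.79 km − 61.07 km = 13.7 km.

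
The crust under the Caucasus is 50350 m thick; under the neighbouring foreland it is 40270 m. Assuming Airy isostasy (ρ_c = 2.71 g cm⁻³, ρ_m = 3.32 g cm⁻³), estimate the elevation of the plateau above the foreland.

1850 m

Excess crust Δ = 50350 m − 40270 m = 10080 m, split between elevation h and root r with h + r = Δ.
Airy balance ρ_c h = (ρ_m − ρ_c) r gives r = h ρ_c/(ρ_m − ρ_c), so h (1 + ρ_c/(ρ_m − ρ_c)) = Δ, i.e. h = Δ (ρ_m − ρ_c)/ρ_m.
h = 10080 m × 0.61/3.32 = 1850 m.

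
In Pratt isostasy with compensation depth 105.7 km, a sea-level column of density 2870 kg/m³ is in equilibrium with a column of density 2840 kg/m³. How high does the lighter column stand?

ρ_ref D = ρ (D + h) → h = D (ρ_ref − ρ)/ρ.
h = 105.7 km × (2870 − 2840)/2840 = 1.12 km.

1.12 km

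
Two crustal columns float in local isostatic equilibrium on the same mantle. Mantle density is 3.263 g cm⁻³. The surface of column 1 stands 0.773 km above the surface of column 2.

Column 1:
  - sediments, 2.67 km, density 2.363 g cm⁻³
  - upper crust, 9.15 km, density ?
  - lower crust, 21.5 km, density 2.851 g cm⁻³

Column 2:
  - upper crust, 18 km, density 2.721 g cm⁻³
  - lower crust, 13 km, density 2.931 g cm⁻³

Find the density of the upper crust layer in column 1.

2.68 g cm⁻³

Take the compensation level at the base of the deeper column (depth z_c below the surface of column 1) and equate Σ ρ_i t_i down to z_c; mantle fills any gap and the z_c terms cancel.
Column 1: 2.67×2.363 + 9.15×ρ + 21.5×2.851 + (z_c − 33.32)×3.263
Column 2: 0.773×0 + 18×2.721 + 13×2.931 + (z_c − 0.773 − 31)×3.263
The z_c×3.263 term appears on both sides and cancels. Collect the known terms of each column as K = Σ(ρt)_known − 3.263 × (depth of known layers): K_1 = 67.60571 − 3.263×33.32 = −41.11745; K_2 = 87.081 − 3.263×(0.773 + 31) = −16.594299.
Balance: K_1 + 9.15×ρ = K_2, so ρ = (K_2 − K_1)/9.15 = 24.5232/9.15 = 2.68 g cm⁻³.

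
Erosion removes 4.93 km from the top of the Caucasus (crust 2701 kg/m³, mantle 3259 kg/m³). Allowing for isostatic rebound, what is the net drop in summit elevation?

Rebound u = e ρ_c/ρ_m = 4.93 km × 2701/3259 = 4.086 km.
Net surface drop = e − u = 4.93 km − 4.086 km = e (ρ_m − ρ_c)/ρ_m = 0.844 km.

0.844 km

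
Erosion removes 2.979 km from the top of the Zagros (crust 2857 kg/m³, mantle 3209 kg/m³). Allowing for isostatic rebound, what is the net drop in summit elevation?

Rebound u = e ρ_c/ρ_m = 2.979 km × 2857/3209 = 2.652 km.
Net surface drop = e − u = 2.979 km − 2.652 km = e (ρ_m − ρ_c)/ρ_m = 0.327 km.

0.327 km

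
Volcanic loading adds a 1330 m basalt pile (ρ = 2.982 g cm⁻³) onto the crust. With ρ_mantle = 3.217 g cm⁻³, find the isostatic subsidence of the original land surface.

1230 m

Subaerial loading: s = t ρ_load / ρ_m.
s = 1330 m × 2.982/3.217 = 1230 m.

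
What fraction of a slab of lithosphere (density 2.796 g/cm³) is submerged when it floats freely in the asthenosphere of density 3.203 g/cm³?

0.873

Submerged fraction = ρ_obj/ρ_fluid = 2.796/3.203 = 0.873.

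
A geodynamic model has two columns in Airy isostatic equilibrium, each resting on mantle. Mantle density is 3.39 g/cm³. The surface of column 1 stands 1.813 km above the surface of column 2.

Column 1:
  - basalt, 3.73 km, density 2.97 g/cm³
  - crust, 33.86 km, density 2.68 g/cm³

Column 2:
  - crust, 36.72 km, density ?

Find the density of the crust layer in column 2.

Take the compensation level at the base of the deeper column (depth z_c below the surface of column 1) and equate Σ ρ_i t_i down to z_c; mantle fills any gap and the z_c terms cancel.
Column 1: 3.73×2.97 + 33.86×2.68 + (z_c − 37.59)×3.39
Column 2: 1.813×0 + 36.72×ρ + (z_c − 1.813 − 36.72)×3.39
The z_c×3.39 term appears on both sides and cancels. Collect the known terms of each column as K = Σ(ρt)_known − 3.39 × (depth of known layers): K_1 = 101.8229 − 3.39×37.59 = −25.6072; K_2 = 0 − 3.39×(1.813 + 36.72) = −130.62687.
Balance: K_1 = K_2 + 36.72×ρ, so ρ = (K_1 − K_2)/36.72 = 105.02/36.72 = 2.86 g/cm³.

2.86 g/cm³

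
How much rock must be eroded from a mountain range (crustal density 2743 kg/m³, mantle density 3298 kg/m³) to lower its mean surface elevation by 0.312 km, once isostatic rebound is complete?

Net drop Δ = e − u = e − e ρ_c/ρ_m = e (ρ_m − ρ_c)/ρ_m.
e = Δ ρ_m/(ρ_m − ρ_c) = 0.312 km × 3298/555 = 1.85 km.

1.85 km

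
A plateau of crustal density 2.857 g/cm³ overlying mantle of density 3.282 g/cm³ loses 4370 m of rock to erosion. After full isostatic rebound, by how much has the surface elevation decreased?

566 m

Rebound u = e ρ_c/ρ_m = 4370 m × 2.857/3.282 = 3804 m.
Net surface drop = e − u = 4370 m − 3804 m = e (ρ_m − ρ_c)/ρ_m = 566 m.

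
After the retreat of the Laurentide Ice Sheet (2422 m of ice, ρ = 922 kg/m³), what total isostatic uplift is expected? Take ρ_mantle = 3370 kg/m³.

663 m

Removing the load lets mantle flow back in; uplift u satisfies ρ_ice t = ρ_m u.
u = t ρ_ice/ρ_m = 2422 m × 922/3370 = 663 m.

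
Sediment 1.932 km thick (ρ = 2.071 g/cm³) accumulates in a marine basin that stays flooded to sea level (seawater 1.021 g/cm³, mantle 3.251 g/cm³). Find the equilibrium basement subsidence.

0.91 km

Submarine loading: the sediment displaces seawater, and the subsidence is in turn flooded, so s (ρ_m − ρ_w) = t (ρ_sed − ρ_w).
s = 1.932 km × (2.071 − 1.021) / (3.251 − 1.021) = 0.91 km.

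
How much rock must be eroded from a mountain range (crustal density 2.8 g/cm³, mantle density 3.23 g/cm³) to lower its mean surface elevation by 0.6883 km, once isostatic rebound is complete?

5.17 km

Net drop Δ = e − u = e − e ρ_c/ρ_m = e (ρ_m − ρ_c)/ρ_m.
e = Δ ρ_m/(ρ_m − ρ_c) = 0.6883 km × 3.23/0.43 = 5.17 km.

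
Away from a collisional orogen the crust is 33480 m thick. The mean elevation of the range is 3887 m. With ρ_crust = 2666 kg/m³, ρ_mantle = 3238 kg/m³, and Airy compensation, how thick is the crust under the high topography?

Root depth r = h ρ_c / (ρ_m − ρ_c) = 3887 m × 2666 / 572 = 18120 m.
Total thickness = T + h + r = 33480 m + 3887 m + 18120 m = 55500 m.

55500 m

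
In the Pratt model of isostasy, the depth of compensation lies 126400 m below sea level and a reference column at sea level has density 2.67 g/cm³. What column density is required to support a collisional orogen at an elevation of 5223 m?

2.56 g/cm³

Pratt balance: ρ_ref D = ρ (D + h).
ρ = ρ_ref D/(D + h) = 2.67 × 126400 m/(126400 m + 5223 m) = 2.56 g/cm³.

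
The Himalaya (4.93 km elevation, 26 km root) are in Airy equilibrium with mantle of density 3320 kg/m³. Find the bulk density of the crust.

2790 kg/m³

ρ_c h = (ρ_m − ρ_c) r → ρ_c (h + r) = ρ_m r → ρ_c = ρ_m r / (h + r).
ρ_c = 3320 × 26 km / (4.93 km + 26 km) = 2790 kg/m³.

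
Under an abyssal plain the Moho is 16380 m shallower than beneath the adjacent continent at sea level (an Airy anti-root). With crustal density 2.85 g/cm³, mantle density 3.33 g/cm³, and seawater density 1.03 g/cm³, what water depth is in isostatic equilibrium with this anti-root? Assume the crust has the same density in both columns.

Replacing a thickness d of crust by seawater at the top must be balanced by replacing crust with mantle at the base: d (ρ_c − ρ_w) = a (ρ_m − ρ_c).
d = a (ρ_m − ρ_c)/(ρ_c − ρ_w) = 16380 m × 0.48/1.82 = 4320 m.

4320 m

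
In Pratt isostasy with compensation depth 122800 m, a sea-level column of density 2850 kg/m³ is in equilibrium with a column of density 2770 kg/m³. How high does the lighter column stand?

3550 m

ρ_ref D = ρ (D + h) → h = D (ρ_ref − ρ)/ρ.
h = 122800 m × (2850 − 2770)/2770 = 3550 m.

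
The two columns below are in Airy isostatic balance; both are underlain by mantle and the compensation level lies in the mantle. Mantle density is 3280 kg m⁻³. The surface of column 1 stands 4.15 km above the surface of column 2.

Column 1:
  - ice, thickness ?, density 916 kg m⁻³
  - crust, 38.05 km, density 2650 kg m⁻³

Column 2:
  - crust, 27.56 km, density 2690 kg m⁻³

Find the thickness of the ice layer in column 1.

2.5 km

Take the compensation level at the base of the deeper column (depth z_c below the surface of column 1) and equate Σ ρ_i t_i down to z_c; mantle fills any gap and the z_c terms cancel.
Column 1: x×916 + 38.05×2650 + (z_c − 38.05 − x)×3280
Column 2: 4.15×0 + 27.56×2690 + (z_c − 4.15 − 27.56)×3280
The z_c×3280 term appears on both sides and cancels. Collect the known terms of each column as K = Σ(ρt)_known − 3280 × (depth of known layers): K_1 = 100832.5 − 3280×38.05 = −23971.5; K_2 = 74136.4 − 3280×(4.15 + 27.56) = −29872.4.
Balance: K_1 − x×(3280 − 916) = K_2, so x = (K_1 − K_2)/(3280 − 916) = 5900.9/2364 = 2.5 km.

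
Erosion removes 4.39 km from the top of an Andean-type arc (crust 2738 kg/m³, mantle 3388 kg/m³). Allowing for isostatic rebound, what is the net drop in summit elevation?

Rebound u = e ρ_c/ρ_m = 4.39 km × 2738/3388 = 3.548 km.
Net surface drop = e − u = 4.39 km − 3.548 km = e (ρ_m − ρ_c)/ρ_m = 0.842 km.

0.842 km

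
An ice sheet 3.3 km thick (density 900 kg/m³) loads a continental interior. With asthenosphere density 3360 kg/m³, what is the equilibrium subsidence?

0.884 km

By Archimedes' principle applied to the lithosphere: the ice load ρ_ice t is balanced by mantle displaced below, ρ_m s.
s = t ρ_ice / ρ_m = 3.3 km × 900/3360 = 0.884 km.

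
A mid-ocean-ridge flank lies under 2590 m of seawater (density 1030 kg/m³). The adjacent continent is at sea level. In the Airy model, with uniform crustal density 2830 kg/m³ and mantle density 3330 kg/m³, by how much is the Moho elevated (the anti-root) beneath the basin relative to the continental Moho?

For local isostatic compensation: replacing crust with seawater at the top is compensated by replacing crust with mantle at the base: d (ρ_c − ρ_w) = a (ρ_m − ρ_c).
a = d (ρ_c − ρ_w)/(ρ_m − ρ_c) = 2590 m × 1800/500 = 9320 m.

9320 m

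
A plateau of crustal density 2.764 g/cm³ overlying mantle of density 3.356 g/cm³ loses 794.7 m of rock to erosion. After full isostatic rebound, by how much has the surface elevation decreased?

140 m

Rebound u = e ρ_c/ρ_m = 794.7 m × 2.764/3.356 = 654.5 m.
Net surface drop = e − u = 794.7 m − 654.5 m = e (ρ_m − ρ_c)/ρ_m = 140 m.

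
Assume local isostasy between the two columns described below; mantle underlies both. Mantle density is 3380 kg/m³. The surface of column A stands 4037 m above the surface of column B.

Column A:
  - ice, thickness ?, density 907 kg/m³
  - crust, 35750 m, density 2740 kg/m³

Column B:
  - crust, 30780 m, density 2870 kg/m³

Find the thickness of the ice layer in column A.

Take the compensation level at the base of the deeper column (depth z_c below the surface of column A) and equate Σ ρ_i t_i down to z_c; mantle fills any gap and the z_c terms cancel.
Column A: x×907 + 35750×2740 + (z_c − 35750 − x)×3380
Column B: 4037×0 + 30780×2870 + (z_c − 4037 − 30780)×3380
The z_c×3380 term appears on both sides and cancels. Collect the known terms of each column as K = Σ(ρt)_known − 3380 × (depth of known layers): K_A = 97955000 − 3380×35750 = −22880000; K_B = 88338600 − 3380×(4037 + 30780) = −29342860.
Balance: K_A − x×(3380 − 907) = K_B, so x = (K_A − K_B)/(3380 − 907) = 6462860/2473 = 2610 m.

2610 m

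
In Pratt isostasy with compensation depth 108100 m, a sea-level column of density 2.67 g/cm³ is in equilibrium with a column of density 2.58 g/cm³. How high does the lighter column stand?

ρ_ref D = ρ (D + h) → h = D (ρ_ref − ρ)/ρ.
h = 108100 m × (2.67 − 2.58)/2.58 = 3770 m.

3770 m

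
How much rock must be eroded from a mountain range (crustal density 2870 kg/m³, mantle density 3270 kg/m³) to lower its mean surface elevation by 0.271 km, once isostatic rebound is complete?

Net drop Δ = e − u = e − e ρ_c/ρ_m = e (ρ_m − ρ_c)/ρ_m.
e = Δ ρ_m/(ρ_m − ρ_c) = 0.271 km × 3270/400 = 2.22 km.

2.22 km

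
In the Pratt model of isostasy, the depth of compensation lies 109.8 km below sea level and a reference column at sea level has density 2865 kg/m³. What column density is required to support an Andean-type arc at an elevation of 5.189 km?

Pratt balance: ρ_ref D = ρ (D + h).
ρ = ρ_ref D/(D + h) = 2865 × 109.8 km/(109.8 km + 5.189 km) = 2740 kg/m³.

2740 kg/m³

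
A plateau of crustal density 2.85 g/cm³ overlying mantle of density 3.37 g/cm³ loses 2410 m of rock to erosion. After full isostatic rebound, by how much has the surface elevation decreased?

372 m

Rebound u = e ρ_c/ρ_m = 2410 m × 2.85/3.37 = 2038 m.
Net surface drop = e − u = 2410 m − 2038 m = e (ρ_m − ρ_c)/ρ_m = 372 m.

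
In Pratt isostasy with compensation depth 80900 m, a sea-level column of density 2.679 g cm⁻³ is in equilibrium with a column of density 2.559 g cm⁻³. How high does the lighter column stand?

ρ_ref D = ρ (D + h) → h = D (ρ_ref − ρ)/ρ.
h = 80900 m × (2.679 − 2.559)/2.559 = 3790 m.

3790 m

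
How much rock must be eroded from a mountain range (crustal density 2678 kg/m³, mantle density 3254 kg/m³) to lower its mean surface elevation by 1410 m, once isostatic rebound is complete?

7970 m

Net drop Δ = e − u = e − e ρ_c/ρ_m = e (ρ_m − ρ_c)/ρ_m.
e = Δ ρ_m/(ρ_m − ρ_c) = 1410 m × 3254/576 = 7970 m.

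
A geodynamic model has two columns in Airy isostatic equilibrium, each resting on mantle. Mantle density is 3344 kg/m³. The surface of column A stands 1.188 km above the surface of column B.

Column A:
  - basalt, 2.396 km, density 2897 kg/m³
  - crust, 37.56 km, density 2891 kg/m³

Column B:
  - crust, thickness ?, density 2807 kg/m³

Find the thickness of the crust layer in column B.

Take the compensation level at the base of the deeper column (depth z_c below the surface of column A) and equate Σ ρ_i t_i down to z_c; mantle fills any gap and the z_c terms cancel.
Column A: 2.396×2897 + 37.56×2891 + (z_c − 39.956)×3344
Column B: 1.188×0 + x×2807 + (z_c − 1.188 − 0 − x)×3344
The z_c×3344 term appears on both sides and cancels. Collect the known terms of each column as K = Σ(ρt)_known − 3344 × (depth of known layers): K_A = 115527.172 − 3344×39.956 = −18085.692; K_B = 0 − 3344×(1.188 + 0) = −3972.672.
Balance: K_A = K_B − x×(3344 − 2807), so x = (K_B − K_A)/(3344 − 2807) = 14113/537 = 26.3 km.

26.3 km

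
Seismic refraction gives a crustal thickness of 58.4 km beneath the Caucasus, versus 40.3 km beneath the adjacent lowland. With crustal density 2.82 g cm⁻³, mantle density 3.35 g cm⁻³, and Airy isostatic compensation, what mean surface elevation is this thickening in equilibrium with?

2.86 km

Excess crust Δ = 58.4 km − 40.3 km = 18.1 km, split between elevation h and root r with h + r = Δ.
Airy balance ρ_c h = (ρ_m − ρ_c) r gives r = h ρ_c/(ρ_m − ρ_c), so h (1 + ρ_c/(ρ_m − ρ_c)) = Δ, i.e. h = Δ (ρ_m − ρ_c)/ρ_m.
h = 18.1 km × 0.53/3.35 = 2.86 km.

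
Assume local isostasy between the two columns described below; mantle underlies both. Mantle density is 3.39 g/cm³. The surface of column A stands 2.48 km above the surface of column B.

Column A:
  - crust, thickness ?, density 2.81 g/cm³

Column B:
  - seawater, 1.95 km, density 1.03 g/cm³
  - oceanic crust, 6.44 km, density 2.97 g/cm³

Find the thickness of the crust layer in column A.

Take the compensation level at the base of the deeper column (depth z_c below the surface of column A) and equate Σ ρ_i t_i down to z_c; mantle fills any gap and the z_c terms cancel.
Column A: x×2.81 + (z_c − 0 − x)×3.39
Column B: 2.48×0 + 1.95×1.03 + 6.44×2.97 + (z_c − 2.48 − 8.39)×3.39
The z_c×3.39 term appears on both sides and cancels. Collect the known terms of each column as K = Σ(ρt)_known − 3.39 × (depth of known layers): K_A = 0 − 3.39×0 = 0; K_B = 21.1353 − 3.39×(2.48 + 8.39) = −15.714.
Balance: K_A − x×(3.39 − 2.81) = K_B, so x = (K_A − K_B)/(3.39 − 2.81) = 15.714/0.58 = 27.1 km.

27.1 km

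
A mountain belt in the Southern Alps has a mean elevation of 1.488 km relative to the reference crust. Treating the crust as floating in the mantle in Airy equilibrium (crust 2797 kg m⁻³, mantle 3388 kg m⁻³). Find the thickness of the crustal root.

Balancing pressure at the compensation depth: the weight of the topography is balanced by the buoyancy of the root, ρ_c h = (ρ_m − ρ_c) r.
r = h · ρ_c / (ρ_m − ρ_c) = 1.488 km × 2797 / (3388 − 2797) = 7.04 km.

7.04 km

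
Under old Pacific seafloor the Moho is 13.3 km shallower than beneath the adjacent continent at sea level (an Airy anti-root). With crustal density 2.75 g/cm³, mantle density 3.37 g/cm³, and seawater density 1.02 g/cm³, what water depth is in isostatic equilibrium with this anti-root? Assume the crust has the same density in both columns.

4.77 km

Replacing a thickness d of crust by seawater at the top must be balanced by replacing crust with mantle at the base: d (ρ_c − ρ_w) = a (ρ_m − ρ_c).
d = a (ρ_m − ρ_c)/(ρ_c − ρ_w) = 13.3 km × 0.62/1.73 = 4.77 km.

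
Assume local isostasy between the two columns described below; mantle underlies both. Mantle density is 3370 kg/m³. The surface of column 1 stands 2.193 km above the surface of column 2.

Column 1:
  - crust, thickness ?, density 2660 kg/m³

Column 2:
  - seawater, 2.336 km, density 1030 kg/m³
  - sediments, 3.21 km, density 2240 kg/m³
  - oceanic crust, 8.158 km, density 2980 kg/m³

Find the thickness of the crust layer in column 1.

27.7 km

Take the compensation level at the base of the deeper column (depth z_c below the surface of column 1) and equate Σ ρ_i t_i down to z_c; mantle fills any gap and the z_c terms cancel.
Column 1: x×2660 + (z_c − 0 − x)×3370
Column 2: 2.193×0 + 2.336×1030 + 3.21×2240 + 8.158×2980 + (z_c − 2.193 − 13.704)×3370
The z_c×3370 term appears on both sides and cancels. Collect the known terms of each column as K = Σ(ρt)_known − 3370 × (depth of known layers): K_1 = 0 − 3370×0 = 0; K_2 = 33907.32 − 3370×(2.193 + 13.704) = −19665.57.
Balance: K_1 − x×(3370 − 2660) = K_2, so x = (K_1 − K_2)/(3370 − 2660) = 19665.6/710 = 27.7 km.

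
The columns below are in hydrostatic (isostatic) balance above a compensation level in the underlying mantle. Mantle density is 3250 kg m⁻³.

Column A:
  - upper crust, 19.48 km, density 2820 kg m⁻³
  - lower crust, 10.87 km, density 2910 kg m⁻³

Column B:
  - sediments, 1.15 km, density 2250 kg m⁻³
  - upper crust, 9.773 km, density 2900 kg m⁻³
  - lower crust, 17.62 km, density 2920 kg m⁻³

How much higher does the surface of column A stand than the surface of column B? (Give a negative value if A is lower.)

0.519 km

For any compensation level in the mantle, the mantle terms cancel and isostasy reduces to e = (Σt_A − Σt_B) − (Σ(ρt)_A − Σ(ρt)_B) / ρ_m.
Σt_A = 30.35 km; Σt_B = 28.543 km; Σ(ρt)_A = 86565.3; Σ(ρt)_B = 82379.6 (in km·kg m⁻³).
e = (30.35 − 28.543) − (86565.3 − 82379.6) / 3250 = 0.519 km.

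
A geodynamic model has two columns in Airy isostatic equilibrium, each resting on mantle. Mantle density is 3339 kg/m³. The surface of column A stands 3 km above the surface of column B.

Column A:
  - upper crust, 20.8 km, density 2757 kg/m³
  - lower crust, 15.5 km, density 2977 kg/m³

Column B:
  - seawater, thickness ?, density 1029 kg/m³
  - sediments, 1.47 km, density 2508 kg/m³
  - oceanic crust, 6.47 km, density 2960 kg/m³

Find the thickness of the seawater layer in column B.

1.74 km

Take the compensation level at the base of the deeper column (depth z_c below the surface of column A) and equate Σ ρ_i t_i down to z_c; mantle fills any gap and the z_c terms cancel.
Column A: 20.8×2757 + 15.5×2977 + (z_c − 36.3)×3339
Column B: 3×0 + x×1029 + 1.47×2508 + 6.47×2960 + (z_c − 3 − 7.94 − x)×3339
The z_c×3339 term appears on both sides and cancels. Collect the known terms of each column as K = Σ(ρt)_known − 3339 × (depth of known layers): K_A = 103489.1 − 3339×36.3 = −17716.6; K_B = 22837.96 − 3339×(3 + 7.94) = −13690.7.
Balance: K_A = K_B − x×(3339 − 1029), so x = (K_B − K_A)/(3339 − 1029) = 4025.9/2310 = 1.74 km.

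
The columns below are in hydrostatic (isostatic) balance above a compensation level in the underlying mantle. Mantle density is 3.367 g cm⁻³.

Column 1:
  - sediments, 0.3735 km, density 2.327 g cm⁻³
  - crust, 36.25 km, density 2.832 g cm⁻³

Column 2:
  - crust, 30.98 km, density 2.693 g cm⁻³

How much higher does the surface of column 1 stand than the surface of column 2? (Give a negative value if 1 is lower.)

−0.326 km

For any compensation level in the mantle, the mantle terms cancel and isostasy reduces to e = (Σt_1 − Σt_2) − (Σ(ρt)_1 − Σ(ρt)_2) / ρ_m.
Σt_1 = 36.6235 km; Σt_2 = 30.98 km; Σ(ρt)_1 = 103.529134; Σ(ρt)_2 = 83.42914 (in km·g cm⁻³).
e = (36.6235 − 30.98) − (103.529134 − 83.42914) / 3.367 = −0.326 km.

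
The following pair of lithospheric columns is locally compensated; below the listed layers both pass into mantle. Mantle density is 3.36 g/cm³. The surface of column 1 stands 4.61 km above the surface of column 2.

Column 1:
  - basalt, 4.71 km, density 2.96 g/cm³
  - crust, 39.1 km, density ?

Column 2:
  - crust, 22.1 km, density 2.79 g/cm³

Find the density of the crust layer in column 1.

Take the compensation level at the base of the deeper column (depth z_c below the surface of column 1) and equate Σ ρ_i t_i down to z_c; mantle fills any gap and the z_c terms cancel.
Column 1: 4.71×2.96 + 39.1×ρ + (z_c − 43.81)×3.36
Column 2: 4.61×0 + 22.1×2.79 + (z_c − 4.61 − 22.1)×3.36
The z_c×3.36 term appears on both sides and cancels. Collect the known terms of each column as K = Σ(ρt)_known − 3.36 × (depth of known layers): K_1 = 13.9416 − 3.36×43.81 = −133.26; K_2 = 61.659 − 3.36×(4.61 + 22.1) = −28.0866.
Balance: K_1 + 39.1×ρ = K_2, so ρ = (K_2 − K_1)/39.1 = 105.173/39.1 = 2.69 g/cm³.

2.69 g/cm³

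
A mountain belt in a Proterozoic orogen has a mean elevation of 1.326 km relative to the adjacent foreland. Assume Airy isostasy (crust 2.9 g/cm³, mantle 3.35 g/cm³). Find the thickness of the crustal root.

Equating mass per unit area of the two columns: the weight of the topography is balanced by the buoyancy of the root, ρ_c h = (ρ_m − ρ_c) r.
r = h · ρ_c / (ρ_m − ρ_c) = 1.326 km × 2.9 / (3.35 − 2.9) = 8.55 km.

8.55 km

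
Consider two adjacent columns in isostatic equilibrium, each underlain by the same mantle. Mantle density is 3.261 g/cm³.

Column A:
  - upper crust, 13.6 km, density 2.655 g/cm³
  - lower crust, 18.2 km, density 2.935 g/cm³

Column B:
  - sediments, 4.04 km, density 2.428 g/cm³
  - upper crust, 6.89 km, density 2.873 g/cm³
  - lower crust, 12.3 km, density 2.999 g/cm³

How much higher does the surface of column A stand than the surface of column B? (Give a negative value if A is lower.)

1.51 km

For any compensation level in the mantle, the mantle terms cancel and isostasy reduces to e = (Σt_A − Σt_B) − (Σ(ρt)_A − Σ(ρt)_B) / ρ_m.
Σt_A = 31.8 km; Σt_B = 23.23 km; Σ(ρt)_A = 89.525; Σ(ρt)_B = 66.49179 (in km·g/cm³).
e = (31.8 − 23.23) − (89.525 − 66.49179) / 3.261 = 1.51 km.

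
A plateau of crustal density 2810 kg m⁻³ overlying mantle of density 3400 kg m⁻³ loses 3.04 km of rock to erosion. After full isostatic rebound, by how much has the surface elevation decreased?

0.528 km

Rebound u = e ρ_c/ρ_m = 3.04 km × 2810/3400 = 2.512 km.
Net surface drop = e − u = 3.04 km − 2.512 km = e (ρ_m − ρ_c)/ρ_m = 0.528 km.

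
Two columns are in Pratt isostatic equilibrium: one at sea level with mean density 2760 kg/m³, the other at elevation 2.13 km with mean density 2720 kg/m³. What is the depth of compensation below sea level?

ρ_ref D = ρ (D + h) → D (ρ_ref − ρ) = ρ h.
D = ρ h/(ρ_ref − ρ) = 2720 × 2.13 km/(2760 − 2720) = 145 km.

145 km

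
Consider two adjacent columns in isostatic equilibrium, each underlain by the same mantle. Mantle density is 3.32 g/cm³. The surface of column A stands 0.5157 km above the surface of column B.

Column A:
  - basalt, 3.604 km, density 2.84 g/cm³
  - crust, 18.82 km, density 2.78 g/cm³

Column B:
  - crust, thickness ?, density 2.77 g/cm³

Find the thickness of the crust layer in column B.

Take the compensation level at the base of the deeper column (depth z_c below the surface of column A) and equate Σ ρ_i t_i down to z_c; mantle fills any gap and the z_c terms cancel.
Column A: 3.604×2.84 + 18.82×2.78 + (z_c − 22.424)×3.32
Column B: 0.5157×0 + x×2.77 + (z_c − 0.5157 − 0 − x)×3.32
The z_c×3.32 term appears on both sides and cancels. Collect the known terms of each column as K = Σ(ρt)_known − 3.32 × (depth of known layers): K_A = 62.55496 − 3.32×22.424 = −11.89272; K_B = 0 − 3.32×(0.5157 + 0) = −1.712124.
Balance: K_A = K_B − x×(3.32 − 2.77), so x = (K_B − K_A)/(3.32 − 2.77) = 10.1806/0.55 = 18.5 km.

18.5 km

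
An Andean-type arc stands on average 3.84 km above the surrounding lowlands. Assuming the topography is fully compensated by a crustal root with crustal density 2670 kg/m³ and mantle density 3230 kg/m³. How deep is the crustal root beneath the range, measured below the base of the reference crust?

18.3 km

In Airy isostatic equilibrium: the weight of the topography is balanced by the buoyancy of the root, ρ_c h = (ρ_m − ρ_c) r.
r = h · ρ_c / (ρ_m − ρ_c) = 3.84 km × 2670 / (3230 − 2670) = 18.3 km.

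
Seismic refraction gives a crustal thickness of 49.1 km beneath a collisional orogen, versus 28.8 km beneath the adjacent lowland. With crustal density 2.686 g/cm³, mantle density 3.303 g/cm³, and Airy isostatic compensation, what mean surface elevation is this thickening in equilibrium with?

Excess crust Δ = 49.1 km − 28.8 km = 20.3 km, split between elevation h and root r with h + r = Δ.
Airy balance ρ_c h = (ρ_m − ρ_c) r gives r = h ρ_c/(ρ_m − ρ_c), so h (1 + ρ_c/(ρ_m − ρ_c)) = Δ, i.e. h = Δ (ρ_m − ρ_c)/ρ_m.
h = 20.3 km × 0.617/3.303 = 3.79 km.

3.79 km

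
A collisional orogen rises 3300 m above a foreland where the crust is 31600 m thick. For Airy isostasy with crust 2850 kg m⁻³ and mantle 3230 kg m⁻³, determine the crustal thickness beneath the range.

59600 m

Root depth r = h ρ_c / (ρ_m − ρ_c) = 3300 m × 2850 / 380 = 24750 m.
Total thickness = T + h + r = 31600 m + 3300 m + 24750 m = 59600 m.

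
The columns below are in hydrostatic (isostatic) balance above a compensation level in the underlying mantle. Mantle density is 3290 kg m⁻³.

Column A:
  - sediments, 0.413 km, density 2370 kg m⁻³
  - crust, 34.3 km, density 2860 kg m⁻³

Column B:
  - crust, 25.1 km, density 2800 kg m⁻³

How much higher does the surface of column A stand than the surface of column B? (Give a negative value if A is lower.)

0.86 km

For any compensation level in the mantle, the mantle terms cancel and isostasy reduces to e = (Σt_A − Σt_B) − (Σ(ρt)_A − Σ(ρt)_B) / ρ_m.
Σt_A = 34.713 km; Σt_B = 25.1 km; Σ(ρt)_A = 99076.81; Σ(ρt)_B = 70280 (in km·kg m⁻³).
e = (34.713 − 25.1) − (99076.81 − 70280) / 3290 = 0.86 km.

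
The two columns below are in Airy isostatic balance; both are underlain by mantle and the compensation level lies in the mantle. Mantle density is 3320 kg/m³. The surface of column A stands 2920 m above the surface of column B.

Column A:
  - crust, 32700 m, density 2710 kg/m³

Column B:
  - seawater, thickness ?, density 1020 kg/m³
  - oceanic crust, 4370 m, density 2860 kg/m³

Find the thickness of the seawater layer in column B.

Take the compensation level at the base of the deeper column (depth z_c below the surface of column A) and equate Σ ρ_i t_i down to z_c; mantle fills any gap and the z_c terms cancel.
Column A: 32700×2710 + (z_c − 32700)×3320
Column B: 2920×0 + x×1020 + 4370×2860 + (z_c − 2920 − 4370 − x)×3320
The z_c×3320 term appears on both sides and cancels. Collect the known terms of each column as K = Σ(ρt)_known − 3320 × (depth of known layers): K_A = 88617000 − 3320×32700 = −19947000; K_B = 12498200 − 3320×(2920 + 4370) = −11704600.
Balance: K_A = K_B − x×(3320 − 1020), so x = (K_B − K_A)/(3320 − 1020) = 8242400/2300 = 3580 m.

3580 m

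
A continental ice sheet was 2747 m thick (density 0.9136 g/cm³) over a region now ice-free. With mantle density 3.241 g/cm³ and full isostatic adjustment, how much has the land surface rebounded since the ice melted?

Removing the load lets mantle flow back in; uplift u satisfies ρ_ice t = ρ_m u.
u = t ρ_ice/ρ_m = 2747 m × 0.9136/3.241 = 774 m.

774 m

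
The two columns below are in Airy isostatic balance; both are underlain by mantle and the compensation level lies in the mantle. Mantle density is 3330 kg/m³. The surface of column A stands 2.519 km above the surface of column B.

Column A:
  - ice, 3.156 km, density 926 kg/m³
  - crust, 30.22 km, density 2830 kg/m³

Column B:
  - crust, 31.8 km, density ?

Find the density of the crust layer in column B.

Take the compensation level at the base of the deeper column (depth z_c below the surface of column A) and equate Σ ρ_i t_i down to z_c; mantle fills any gap and the z_c terms cancel.
Column A: 3.156×926 + 30.22×2830 + (z_c − 33.376)×3330
Column B: 2.519×0 + 31.8×ρ + (z_c − 2.519 − 31.8)×3330
The z_c×3330 term appears on both sides and cancels. Collect the known terms of each column as K = Σ(ρt)_known − 3330 × (depth of known layers): K_A = 88445.056 − 3330×33.376 = −22697.024; K_B = 0 − 3330×(2.519 + 31.8) = −114282.27.
Balance: K_A = K_B + 31.8×ρ, so ρ = (K_A − K_B)/31.8 = 91585.2/31.8 = 2880 kg/m³.

2880 kg/m³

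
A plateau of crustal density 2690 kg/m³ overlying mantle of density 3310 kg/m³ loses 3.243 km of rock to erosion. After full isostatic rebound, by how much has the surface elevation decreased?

Rebound u = e ρ_c/ρ_m = 3.243 km × 2690/3310 = 2.636 km.
Net surface drop = e − u = 3.243 km − 2.636 km = e (ρ_m − ρ_c)/ρ_m = 0.607 km.

0.607 km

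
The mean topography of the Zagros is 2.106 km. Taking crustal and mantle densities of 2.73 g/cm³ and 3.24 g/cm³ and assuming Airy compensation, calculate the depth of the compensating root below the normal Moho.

Balancing pressure at the compensation depth: the weight of the topography is balanced by the buoyancy of the root, ρ_c h = (ρ_m − ρ_c) r.
r = h · ρ_c / (ρ_m − ρ_c) = 2.106 km × 2.73 / (3.24 − 2.73) = 11.3 km.

11.3 km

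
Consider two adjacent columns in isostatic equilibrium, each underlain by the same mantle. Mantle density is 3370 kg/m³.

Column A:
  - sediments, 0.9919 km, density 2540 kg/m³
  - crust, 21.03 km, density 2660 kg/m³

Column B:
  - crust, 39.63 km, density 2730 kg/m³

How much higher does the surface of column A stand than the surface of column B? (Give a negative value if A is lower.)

−2.85 km

For any compensation level in the mantle, the mantle terms cancel and isostasy reduces to e = (Σt_A − Σt_B) − (Σ(ρt)_A − Σ(ρt)_B) / ρ_m.
Σt_A = 22.0219 km; Σt_B = 39.63 km; Σ(ρt)_A = 58459.226; Σ(ρt)_B = 108189.9 (in km·kg/m³).
e = (22.0219 − 39.63) − (58459.226 − 108189.9) / 3370 = −2.85 km.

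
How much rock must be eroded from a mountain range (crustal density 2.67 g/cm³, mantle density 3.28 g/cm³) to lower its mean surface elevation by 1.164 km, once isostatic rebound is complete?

6.26 km

Net drop Δ = e − u = e − e ρ_c/ρ_m = e (ρ_m − ρ_c)/ρ_m.
e = Δ ρ_m/(ρ_m − ρ_c) = 1.164 km × 3.28/0.61 = 6.26 km.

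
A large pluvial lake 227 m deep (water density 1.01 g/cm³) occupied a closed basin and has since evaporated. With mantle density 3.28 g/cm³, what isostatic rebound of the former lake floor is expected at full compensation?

u = d ρ_w/ρ_m = 227 m × 1.01/3.28 = 69.9 m.

69.9 m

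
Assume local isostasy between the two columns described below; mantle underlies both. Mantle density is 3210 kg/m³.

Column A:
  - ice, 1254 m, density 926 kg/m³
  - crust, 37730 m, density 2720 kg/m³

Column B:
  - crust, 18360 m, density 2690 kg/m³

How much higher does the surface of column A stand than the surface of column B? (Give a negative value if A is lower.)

3680 m

For any compensation level in the mantle, the mantle terms cancel and isostasy reduces to e = (Σt_A − Σt_B) − (Σ(ρt)_A − Σ(ρt)_B) / ρ_m.
Σt_A = 38984 m; Σt_B = 18360 m; Σ(ρt)_A = 103786804; Σ(ρt)_B = 49388400 (in m·kg/m³).
e = (38984 − 18360) − (103786804 − 49388400) / 3210 = 3680 m.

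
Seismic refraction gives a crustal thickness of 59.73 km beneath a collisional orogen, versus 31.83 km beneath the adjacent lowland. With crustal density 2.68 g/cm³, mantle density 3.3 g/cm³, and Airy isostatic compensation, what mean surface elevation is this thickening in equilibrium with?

5.24 km

Excess crust Δ = 59.73 km − 31.83 km = 27.9 km, split between elevation h and root r with h + r = Δ.
Airy balance ρ_c h = (ρ_m − ρ_c) r gives r = h ρ_c/(ρ_m − ρ_c), so h (1 + ρ_c/(ρ_m − ρ_c)) = Δ, i.e. h = Δ (ρ_m − ρ_c)/ρ_m.
h = 27.9 km × 0.62/3.3 = 5.24 km.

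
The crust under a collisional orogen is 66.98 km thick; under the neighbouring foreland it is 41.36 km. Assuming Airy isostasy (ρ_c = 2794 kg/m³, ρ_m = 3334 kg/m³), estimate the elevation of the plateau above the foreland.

Excess crust Δ = 66.98 km − 41.36 km = 25.62 km, split between elevation h and root r with h + r = Δ.
Airy balance ρ_c h = (ρ_m − ρ_c) r gives r = h ρ_c/(ρ_m − ρ_c), so h (1 + ρ_c/(ρ_m − ρ_c)) = Δ, i.e. h = Δ (ρ_m − ρ_c)/ρ_m.
h = 25.62 km × 540/3334 = 4.15 km.

4.15 km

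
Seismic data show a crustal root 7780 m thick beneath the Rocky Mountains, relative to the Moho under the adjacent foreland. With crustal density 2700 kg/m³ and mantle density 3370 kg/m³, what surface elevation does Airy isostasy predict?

1930 m

In Airy isostatic equilibrium: ρ_c h = (ρ_m − ρ_c) r.
h = r (ρ_m − ρ_c) / ρ_c = 7780 m × (3370 − 2700) / 2700 = 1930 m.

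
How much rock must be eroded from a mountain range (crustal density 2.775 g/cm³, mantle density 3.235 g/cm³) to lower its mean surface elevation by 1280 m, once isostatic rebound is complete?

Net drop Δ = e − u = e − e ρ_c/ρ_m = e (ρ_m − ρ_c)/ρ_m.
e = Δ ρ_m/(ρ_m − ρ_c) = 1280 m × 3.235/0.46 = 9000 m.

9000 m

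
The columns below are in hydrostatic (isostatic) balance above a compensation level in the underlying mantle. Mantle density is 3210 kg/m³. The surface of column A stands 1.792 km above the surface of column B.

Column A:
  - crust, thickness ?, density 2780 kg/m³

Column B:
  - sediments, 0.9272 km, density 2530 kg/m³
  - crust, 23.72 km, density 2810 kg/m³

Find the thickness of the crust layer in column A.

Take the compensation level at the base of the deeper column (depth z_c below the surface of column A) and equate Σ ρ_i t_i down to z_c; mantle fills any gap and the z_c terms cancel.
Column A: x×2780 + (z_c − 0 − x)×3210
Column B: 1.792×0 + 0.9272×2530 + 23.72×2810 + (z_c − 1.792 − 24.6472)×3210
The z_c×3210 term appears on both sides and cancels. Collect the known terms of each column as K = Σ(ρt)_known − 3210 × (depth of known layers): K_A = 0 − 3210×0 = 0; K_B = 68999.016 − 3210×(1.792 + 24.6472) = −15870.816.
Balance: K_A − x×(3210 − 2780) = K_B, so x = (K_A − K_B)/(3210 − 2780) = 15870.8/430 = 36.9 km.

36.9 km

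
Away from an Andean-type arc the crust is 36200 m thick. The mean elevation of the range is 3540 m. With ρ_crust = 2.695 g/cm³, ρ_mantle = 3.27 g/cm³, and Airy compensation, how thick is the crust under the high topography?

56300 m

Root depth r = h ρ_c / (ρ_m − ρ_c) = 3540 m × 2.695 / 0.575 = 16590 m.
Total thickness = T + h + r = 36200 m + 3540 m + 16590 m = 56300 m.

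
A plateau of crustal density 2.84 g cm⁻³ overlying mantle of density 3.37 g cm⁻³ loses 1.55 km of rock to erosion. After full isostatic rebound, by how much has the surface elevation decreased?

Rebound u = e ρ_c/ρ_m = 1.55 km × 2.84/3.37 = 1.306 km.
Net surface drop = e − u = 1.55 km − 1.306 km = e (ρ_m − ρ_c)/ρ_m = 0.244 km.

0.244 km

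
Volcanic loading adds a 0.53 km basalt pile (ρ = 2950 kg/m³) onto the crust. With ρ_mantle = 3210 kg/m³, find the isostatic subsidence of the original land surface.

0.487 km

Subaerial loading: s = t ρ_load / ρ_m.
s = 0.53 km × 2950/3210 = 0.487 km.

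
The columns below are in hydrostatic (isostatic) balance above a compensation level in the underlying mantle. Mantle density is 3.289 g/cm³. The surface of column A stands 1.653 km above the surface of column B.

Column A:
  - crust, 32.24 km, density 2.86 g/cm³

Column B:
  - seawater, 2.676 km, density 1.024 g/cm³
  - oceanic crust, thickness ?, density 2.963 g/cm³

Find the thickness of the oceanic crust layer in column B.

7.16 km

Take the compensation level at the base of the deeper column (depth z_c below the surface of column A) and equate Σ ρ_i t_i down to z_c; mantle fills any gap and the z_c terms cancel.
Column A: 32.24×2.86 + (z_c − 32.24)×3.289
Column B: 1.653×0 + 2.676×1.024 + x×2.963 + (z_c − 1.653 − 2.676 − x)×3.289
The z_c×3.289 term appears on both sides and cancels. Collect the known terms of each column as K = Σ(ρt)_known − 3.289 × (depth of known layers): K_A = 92.2064 − 3.289×32.24 = −13.83096; K_B = 2.740224 − 3.289×(1.653 + 2.676) = −11.497857.
Balance: K_A = K_B − x×(3.289 − 2.963), so x = (K_B − K_A)/(3.289 − 2.963) = 2.3331/0.326 = 7.16 km.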